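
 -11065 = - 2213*5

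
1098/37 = 29 + 25/37  =  29.68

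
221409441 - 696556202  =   - 475146761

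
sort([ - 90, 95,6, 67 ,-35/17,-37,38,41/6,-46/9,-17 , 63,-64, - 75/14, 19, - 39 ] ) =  [ - 90, - 64, - 39, - 37, - 17,  -  75/14, - 46/9, - 35/17, 6, 41/6 , 19,38, 63, 67,95]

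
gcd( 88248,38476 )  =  4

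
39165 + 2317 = 41482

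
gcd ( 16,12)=4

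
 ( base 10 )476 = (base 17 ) 1B0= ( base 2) 111011100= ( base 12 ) 338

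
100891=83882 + 17009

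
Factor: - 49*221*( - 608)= 6584032= 2^5 *7^2*13^1*17^1 *19^1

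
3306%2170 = 1136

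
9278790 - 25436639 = - 16157849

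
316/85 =3 + 61/85= 3.72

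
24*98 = 2352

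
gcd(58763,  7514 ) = 1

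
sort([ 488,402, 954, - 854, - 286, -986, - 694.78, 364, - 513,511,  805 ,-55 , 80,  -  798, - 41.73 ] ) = [ - 986, - 854, - 798,- 694.78, - 513, - 286, - 55, - 41.73, 80,  364, 402,488,511,  805,  954]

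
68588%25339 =17910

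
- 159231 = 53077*( - 3 ) 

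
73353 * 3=220059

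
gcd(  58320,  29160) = 29160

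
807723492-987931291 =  - 180207799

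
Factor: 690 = 2^1 * 3^1*5^1*23^1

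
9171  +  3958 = 13129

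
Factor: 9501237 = 3^2*43^1*24551^1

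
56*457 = 25592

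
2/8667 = 2/8667 =0.00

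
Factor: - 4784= - 2^4*13^1*23^1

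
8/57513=8/57513  =  0.00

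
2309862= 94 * 24573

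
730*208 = 151840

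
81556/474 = 172 + 14/237 = 172.06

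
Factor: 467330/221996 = 2^(  -  1) * 5^1*17^1*19^ ( - 1 ) *23^( - 1 ) * 127^ ( - 1) * 2749^1 = 233665/110998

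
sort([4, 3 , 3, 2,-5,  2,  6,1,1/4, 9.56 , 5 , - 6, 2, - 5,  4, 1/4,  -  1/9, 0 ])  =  [ - 6, - 5,-5, - 1/9 , 0, 1/4 , 1/4, 1,2, 2,  2,3 , 3 , 4, 4,  5, 6,9.56]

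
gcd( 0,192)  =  192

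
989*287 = 283843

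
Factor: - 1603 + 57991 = 56388=   2^2*3^1*37^1*127^1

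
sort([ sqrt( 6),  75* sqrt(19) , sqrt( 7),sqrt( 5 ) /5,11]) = [ sqrt( 5)/5, sqrt(6 ), sqrt ( 7), 11,75*sqrt( 19)]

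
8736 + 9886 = 18622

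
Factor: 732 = 2^2*3^1 * 61^1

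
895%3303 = 895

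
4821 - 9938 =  - 5117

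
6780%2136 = 372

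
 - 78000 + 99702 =21702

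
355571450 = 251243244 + 104328206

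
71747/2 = 71747/2 = 35873.50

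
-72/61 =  -72/61 = - 1.18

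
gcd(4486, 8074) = 2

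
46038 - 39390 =6648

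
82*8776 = 719632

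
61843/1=61843 = 61843.00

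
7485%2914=1657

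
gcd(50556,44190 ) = 6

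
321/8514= 107/2838=0.04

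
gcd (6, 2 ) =2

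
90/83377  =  90/83377=0.00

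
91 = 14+77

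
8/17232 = 1/2154 =0.00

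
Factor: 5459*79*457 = 53^1 *79^1 *103^1*457^1 = 197086277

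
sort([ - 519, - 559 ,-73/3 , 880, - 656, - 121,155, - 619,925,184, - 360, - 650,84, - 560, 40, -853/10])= [  -  656, - 650, - 619, - 560, - 559,-519, -360, - 121,  -  853/10,  -  73/3  ,  40, 84, 155,184,  880, 925]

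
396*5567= 2204532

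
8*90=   720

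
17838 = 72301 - 54463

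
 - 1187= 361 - 1548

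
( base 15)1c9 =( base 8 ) 636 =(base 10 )414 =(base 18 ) 150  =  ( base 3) 120100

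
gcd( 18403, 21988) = 239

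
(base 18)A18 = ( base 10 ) 3266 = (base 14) 1294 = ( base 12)1a82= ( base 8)6302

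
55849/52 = 55849/52=1074.02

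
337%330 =7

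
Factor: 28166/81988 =14083/40994  =  2^ (-1)*103^( - 1)*199^ ( - 1)*14083^1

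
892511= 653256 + 239255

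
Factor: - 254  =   - 2^1*127^1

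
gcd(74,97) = 1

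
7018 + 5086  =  12104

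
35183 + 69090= 104273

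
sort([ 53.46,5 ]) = [ 5  ,  53.46 ] 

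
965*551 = 531715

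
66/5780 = 33/2890 = 0.01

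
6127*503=3081881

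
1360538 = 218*6241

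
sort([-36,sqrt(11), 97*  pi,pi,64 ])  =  [ - 36, pi,sqrt( 11),64 , 97*pi]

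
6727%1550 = 527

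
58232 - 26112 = 32120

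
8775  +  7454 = 16229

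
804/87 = 268/29 = 9.24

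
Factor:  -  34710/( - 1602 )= 65/3 = 3^( -1 ) * 5^1*13^1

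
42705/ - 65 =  -657/1 = -657.00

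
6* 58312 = 349872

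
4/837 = 4/837 = 0.00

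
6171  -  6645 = -474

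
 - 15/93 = -5/31 =- 0.16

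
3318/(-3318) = - 1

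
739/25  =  739/25=29.56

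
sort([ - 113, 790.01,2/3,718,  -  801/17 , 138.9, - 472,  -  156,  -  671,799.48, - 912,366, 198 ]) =[ - 912,-671, - 472, - 156, - 113, - 801/17 , 2/3,138.9,  198, 366, 718, 790.01, 799.48]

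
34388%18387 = 16001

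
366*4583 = 1677378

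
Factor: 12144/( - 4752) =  - 23/9 = -  3^( - 2)*23^1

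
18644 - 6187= 12457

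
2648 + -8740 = -6092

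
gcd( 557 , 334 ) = 1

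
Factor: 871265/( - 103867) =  - 5^1*271^1 * 643^1*103867^( - 1)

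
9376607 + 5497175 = 14873782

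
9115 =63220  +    -  54105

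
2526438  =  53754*47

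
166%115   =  51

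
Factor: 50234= 2^1*25117^1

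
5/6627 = 5/6627 = 0.00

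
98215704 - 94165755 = 4049949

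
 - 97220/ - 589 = 97220/589 = 165.06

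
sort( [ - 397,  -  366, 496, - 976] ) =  [ - 976, - 397, - 366,496 ]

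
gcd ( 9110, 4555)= 4555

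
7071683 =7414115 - 342432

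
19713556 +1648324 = 21361880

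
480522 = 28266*17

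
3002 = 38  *79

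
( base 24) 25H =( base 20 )349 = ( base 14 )681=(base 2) 10100001001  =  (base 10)1289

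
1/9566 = 1/9566 = 0.00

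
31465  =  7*4495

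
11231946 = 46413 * 242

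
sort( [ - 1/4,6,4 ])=[ - 1/4,4,6] 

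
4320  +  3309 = 7629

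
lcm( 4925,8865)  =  44325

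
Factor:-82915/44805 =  - 3^( - 1 )*7^1*23^1*29^( - 1 ) = - 161/87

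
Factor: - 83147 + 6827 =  - 2^5*  3^2*5^1* 53^1= -76320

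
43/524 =43/524 = 0.08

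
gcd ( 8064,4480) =896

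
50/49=50/49 = 1.02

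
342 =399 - 57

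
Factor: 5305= 5^1*1061^1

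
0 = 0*374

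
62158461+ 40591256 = 102749717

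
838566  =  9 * 93174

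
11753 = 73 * 161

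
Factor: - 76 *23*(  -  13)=22724 = 2^2*13^1 * 19^1*23^1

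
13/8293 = 13/8293  =  0.00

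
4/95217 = 4/95217 = 0.00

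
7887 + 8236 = 16123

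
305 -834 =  - 529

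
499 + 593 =1092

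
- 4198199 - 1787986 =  - 5986185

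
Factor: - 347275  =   - 5^2 * 29^1*479^1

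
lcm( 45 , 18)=90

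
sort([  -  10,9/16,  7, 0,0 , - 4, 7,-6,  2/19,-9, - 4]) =[ - 10,-9, - 6,-4, - 4,0,0,2/19, 9/16, 7,7 ]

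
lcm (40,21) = 840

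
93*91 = 8463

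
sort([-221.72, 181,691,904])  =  [-221.72,181, 691,904 ]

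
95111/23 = 95111/23 = 4135.26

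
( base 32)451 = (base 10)4257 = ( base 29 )51n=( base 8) 10241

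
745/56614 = 745/56614  =  0.01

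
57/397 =57/397 = 0.14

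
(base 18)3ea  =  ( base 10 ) 1234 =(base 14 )642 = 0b10011010010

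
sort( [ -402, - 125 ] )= [ - 402, - 125]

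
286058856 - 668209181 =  - 382150325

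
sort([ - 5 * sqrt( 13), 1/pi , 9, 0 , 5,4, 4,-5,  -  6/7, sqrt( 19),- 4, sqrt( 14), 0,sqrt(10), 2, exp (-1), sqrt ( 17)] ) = [ - 5*sqrt( 13), - 5, - 4, - 6/7,0,  0, 1/pi, exp( - 1 ),2,sqrt(10),sqrt(14), 4, 4,sqrt( 17 ), sqrt( 19),5, 9 ] 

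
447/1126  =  447/1126=0.40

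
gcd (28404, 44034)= 6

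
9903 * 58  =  574374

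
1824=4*456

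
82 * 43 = 3526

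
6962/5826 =3481/2913 = 1.19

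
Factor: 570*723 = 412110 = 2^1*3^2*5^1*19^1*241^1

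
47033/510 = 47033/510 = 92.22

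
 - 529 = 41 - 570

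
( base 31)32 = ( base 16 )5f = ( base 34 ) 2R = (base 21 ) 4B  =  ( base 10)95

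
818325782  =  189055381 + 629270401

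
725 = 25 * 29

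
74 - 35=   39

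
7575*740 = 5605500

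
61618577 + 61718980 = 123337557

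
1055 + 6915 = 7970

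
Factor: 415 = 5^1*83^1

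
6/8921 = 6/8921 = 0.00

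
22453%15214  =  7239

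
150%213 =150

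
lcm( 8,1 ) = 8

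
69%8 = 5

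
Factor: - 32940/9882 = -2^1 * 3^( - 1 )*5^1   =  - 10/3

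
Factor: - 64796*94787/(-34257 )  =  2^2*3^( - 1) * 7^1*11^1*19^ ( - 1 )*97^1*167^1*601^(- 1 )*1231^1 = 6141818452/34257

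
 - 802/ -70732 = 401/35366 = 0.01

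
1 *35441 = 35441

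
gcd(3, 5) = 1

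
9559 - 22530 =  - 12971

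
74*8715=644910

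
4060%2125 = 1935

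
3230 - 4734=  -1504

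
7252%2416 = 4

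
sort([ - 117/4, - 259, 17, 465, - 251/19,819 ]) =[-259, - 117/4, - 251/19,17,465, 819]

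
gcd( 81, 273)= 3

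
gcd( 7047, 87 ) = 87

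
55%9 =1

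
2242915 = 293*7655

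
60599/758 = 79  +  717/758 = 79.95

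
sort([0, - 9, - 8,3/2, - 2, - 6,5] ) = [ - 9, - 8 , - 6, - 2,0,3/2,5]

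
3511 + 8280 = 11791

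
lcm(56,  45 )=2520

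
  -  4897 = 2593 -7490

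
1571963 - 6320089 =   -  4748126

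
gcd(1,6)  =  1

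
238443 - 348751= - 110308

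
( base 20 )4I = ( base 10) 98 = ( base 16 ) 62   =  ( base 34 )2U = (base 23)46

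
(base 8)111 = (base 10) 73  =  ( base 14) 53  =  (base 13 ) 58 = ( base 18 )41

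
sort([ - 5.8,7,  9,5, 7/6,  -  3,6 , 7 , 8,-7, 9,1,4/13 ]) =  [-7,-5.8, - 3, 4/13  ,  1 , 7/6,5,  6,7,7,8,9, 9]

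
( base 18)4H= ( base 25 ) 3E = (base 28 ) 35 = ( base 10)89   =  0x59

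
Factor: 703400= 2^3 * 5^2*3517^1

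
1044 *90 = 93960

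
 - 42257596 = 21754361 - 64011957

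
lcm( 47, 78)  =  3666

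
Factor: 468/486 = 2^1 *3^( - 3) *13^1 = 26/27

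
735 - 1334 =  - 599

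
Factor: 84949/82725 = 3^(- 1)*5^( - 2)*17^1*19^1*263^1*1103^ (-1) 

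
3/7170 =1/2390 = 0.00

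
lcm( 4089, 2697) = 126759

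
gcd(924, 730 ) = 2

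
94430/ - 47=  - 2010+40/47 = -2009.15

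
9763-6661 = 3102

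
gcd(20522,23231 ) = 1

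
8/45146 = 4/22573=0.00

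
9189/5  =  9189/5 = 1837.80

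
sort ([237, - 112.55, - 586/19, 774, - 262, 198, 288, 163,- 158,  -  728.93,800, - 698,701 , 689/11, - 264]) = [ - 728.93, - 698, - 264, - 262, - 158, - 112.55, - 586/19, 689/11, 163,198,237, 288, 701 , 774,800] 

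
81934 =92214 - 10280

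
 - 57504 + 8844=-48660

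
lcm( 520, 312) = 1560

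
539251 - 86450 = 452801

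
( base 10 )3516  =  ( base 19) 9E1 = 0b110110111100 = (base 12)2050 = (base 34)31E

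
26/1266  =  13/633 = 0.02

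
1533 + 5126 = 6659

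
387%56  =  51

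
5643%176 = 11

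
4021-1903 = 2118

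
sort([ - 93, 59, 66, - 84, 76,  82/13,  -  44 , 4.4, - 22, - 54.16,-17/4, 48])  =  [- 93, - 84, - 54.16, - 44,-22 , - 17/4 , 4.4,82/13, 48,59,  66, 76 ] 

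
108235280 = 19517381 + 88717899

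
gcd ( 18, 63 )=9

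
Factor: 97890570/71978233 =2^1*3^2 * 5^1*787^( - 1 )* 91459^( - 1) *1087673^1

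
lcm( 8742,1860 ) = 87420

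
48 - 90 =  - 42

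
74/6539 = 74/6539 = 0.01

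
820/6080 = 41/304 = 0.13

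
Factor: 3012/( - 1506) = - 2^1 = - 2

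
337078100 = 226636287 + 110441813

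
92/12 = 23/3 = 7.67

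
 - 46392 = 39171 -85563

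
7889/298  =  7889/298 = 26.47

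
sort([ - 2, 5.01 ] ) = [ - 2, 5.01] 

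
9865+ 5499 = 15364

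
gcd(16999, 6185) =1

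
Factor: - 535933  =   - 19^1*67^1*421^1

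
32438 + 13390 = 45828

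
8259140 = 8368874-109734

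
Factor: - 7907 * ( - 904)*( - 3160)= -22587452480 = - 2^6*5^1*79^1*113^1*7907^1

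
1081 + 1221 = 2302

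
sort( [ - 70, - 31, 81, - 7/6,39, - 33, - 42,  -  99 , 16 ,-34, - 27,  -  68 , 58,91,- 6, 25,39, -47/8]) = [ - 99, - 70, - 68, - 42, - 34 , - 33, - 31, - 27, - 6, - 47/8, - 7/6 , 16,25, 39 , 39, 58,  81,91]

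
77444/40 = 19361/10 = 1936.10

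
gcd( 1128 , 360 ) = 24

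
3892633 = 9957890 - 6065257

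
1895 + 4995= 6890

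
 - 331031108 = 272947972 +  - 603979080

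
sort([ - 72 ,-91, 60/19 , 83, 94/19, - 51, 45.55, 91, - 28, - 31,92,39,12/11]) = [ - 91, - 72, - 51,-31, - 28, 12/11, 60/19,  94/19,39, 45.55,83, 91, 92]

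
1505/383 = 1505/383= 3.93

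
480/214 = 240/107  =  2.24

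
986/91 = 10 + 76/91 = 10.84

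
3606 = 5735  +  -2129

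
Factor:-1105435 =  - 5^1*221087^1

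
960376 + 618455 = 1578831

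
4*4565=18260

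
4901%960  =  101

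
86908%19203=10096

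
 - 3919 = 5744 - 9663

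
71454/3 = 23818 = 23818.00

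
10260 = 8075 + 2185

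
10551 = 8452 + 2099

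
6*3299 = 19794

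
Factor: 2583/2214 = 2^( - 1 ) * 3^ (- 1)*  7^1=7/6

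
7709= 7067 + 642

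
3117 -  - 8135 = 11252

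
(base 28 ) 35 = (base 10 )89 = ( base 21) 45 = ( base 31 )2R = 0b1011001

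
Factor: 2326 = 2^1*1163^1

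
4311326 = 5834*739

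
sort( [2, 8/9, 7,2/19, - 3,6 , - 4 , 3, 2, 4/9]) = [ - 4, - 3,  2/19, 4/9, 8/9, 2,2, 3,6, 7]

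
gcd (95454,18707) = 1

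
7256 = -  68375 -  - 75631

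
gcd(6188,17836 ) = 364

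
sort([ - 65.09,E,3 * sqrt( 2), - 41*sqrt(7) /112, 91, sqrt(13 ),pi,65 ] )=[  -  65.09, - 41*sqrt( 7)/112,E,pi, sqrt( 13), 3*sqrt( 2 ),65,91 ]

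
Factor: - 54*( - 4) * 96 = 2^8*3^4 = 20736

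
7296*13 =94848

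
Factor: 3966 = 2^1*3^1*661^1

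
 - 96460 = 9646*( - 10)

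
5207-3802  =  1405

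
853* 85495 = 72927235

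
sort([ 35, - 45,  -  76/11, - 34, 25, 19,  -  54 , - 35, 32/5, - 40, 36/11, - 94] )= [ -94,-54, - 45 ,-40 , - 35, - 34,-76/11,36/11  ,  32/5, 19, 25,35]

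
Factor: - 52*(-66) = 2^3*3^1*11^1 * 13^1  =  3432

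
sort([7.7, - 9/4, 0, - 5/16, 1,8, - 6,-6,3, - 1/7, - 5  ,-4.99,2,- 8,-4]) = [ -8,-6, - 6, - 5,  -  4.99,-4,-9/4, - 5/16, - 1/7, 0,1,2,3, 7.7,8]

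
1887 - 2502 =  - 615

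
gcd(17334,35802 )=162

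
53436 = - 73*( - 732 )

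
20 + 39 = 59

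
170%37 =22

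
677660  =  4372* 155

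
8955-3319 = 5636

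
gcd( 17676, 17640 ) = 36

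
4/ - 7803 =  - 1 + 7799/7803 = - 0.00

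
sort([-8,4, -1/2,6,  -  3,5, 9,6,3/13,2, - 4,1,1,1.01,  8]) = [ -8, - 4, - 3, - 1/2, 3/13,1,1,  1.01 , 2, 4, 5,6,6,8 , 9]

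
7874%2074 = 1652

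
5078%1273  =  1259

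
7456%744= 16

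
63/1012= 63/1012 =0.06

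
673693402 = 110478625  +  563214777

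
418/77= 5 + 3/7= 5.43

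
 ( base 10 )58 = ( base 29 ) 20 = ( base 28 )22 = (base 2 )111010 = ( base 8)72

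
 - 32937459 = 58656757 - 91594216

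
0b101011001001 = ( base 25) 4ab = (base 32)2M9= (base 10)2761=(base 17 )997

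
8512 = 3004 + 5508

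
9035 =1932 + 7103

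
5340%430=180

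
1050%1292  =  1050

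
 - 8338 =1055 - 9393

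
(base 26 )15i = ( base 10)824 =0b1100111000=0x338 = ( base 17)2E8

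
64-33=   31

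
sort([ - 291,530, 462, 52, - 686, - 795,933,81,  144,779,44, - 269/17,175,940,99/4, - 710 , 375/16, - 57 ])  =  [ - 795, - 710, - 686, -291, - 57, - 269/17,375/16,99/4, 44 , 52,81, 144, 175,462,530,779,933, 940 ]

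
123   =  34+89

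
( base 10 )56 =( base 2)111000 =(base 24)28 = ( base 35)1L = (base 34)1M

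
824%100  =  24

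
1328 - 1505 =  - 177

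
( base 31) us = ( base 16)3be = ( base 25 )1D8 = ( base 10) 958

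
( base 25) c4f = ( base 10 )7615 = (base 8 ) 16677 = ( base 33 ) 6WP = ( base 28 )9jr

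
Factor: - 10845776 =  - 2^4*83^1*8167^1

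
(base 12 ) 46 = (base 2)110110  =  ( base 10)54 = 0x36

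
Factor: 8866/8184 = 2^( - 2)*3^( - 1 )*13^1 = 13/12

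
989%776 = 213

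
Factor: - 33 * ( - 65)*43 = 3^1 * 5^1*11^1*13^1*43^1 = 92235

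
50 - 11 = 39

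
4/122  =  2/61 = 0.03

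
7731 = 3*2577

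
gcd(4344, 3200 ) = 8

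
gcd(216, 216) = 216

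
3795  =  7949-4154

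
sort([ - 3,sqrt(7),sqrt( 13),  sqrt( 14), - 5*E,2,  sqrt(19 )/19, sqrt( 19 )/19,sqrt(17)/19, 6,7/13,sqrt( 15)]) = [ - 5*E, - 3,sqrt( 17 ) /19, sqrt( 19 ) /19,sqrt( 19) /19,7/13, 2, sqrt (7), sqrt( 13), sqrt( 14 ),sqrt( 15 ),6]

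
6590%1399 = 994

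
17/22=17/22 = 0.77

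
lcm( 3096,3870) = 15480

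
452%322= 130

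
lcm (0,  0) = 0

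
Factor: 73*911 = 73^1*911^1 = 66503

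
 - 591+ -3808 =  - 4399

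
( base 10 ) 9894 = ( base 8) 23246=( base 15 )2DE9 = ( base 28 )CHA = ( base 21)1193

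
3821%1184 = 269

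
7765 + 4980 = 12745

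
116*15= 1740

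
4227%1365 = 132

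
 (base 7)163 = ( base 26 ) 3g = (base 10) 94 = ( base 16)5E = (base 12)7A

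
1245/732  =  1 + 171/244 =1.70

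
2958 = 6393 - 3435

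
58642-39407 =19235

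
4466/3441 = 4466/3441 = 1.30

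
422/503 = 422/503 = 0.84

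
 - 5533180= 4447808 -9980988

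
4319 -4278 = 41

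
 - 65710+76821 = 11111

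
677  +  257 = 934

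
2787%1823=964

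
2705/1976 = 2705/1976 = 1.37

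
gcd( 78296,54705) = 1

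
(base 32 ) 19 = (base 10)41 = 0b101001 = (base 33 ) 18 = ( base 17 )27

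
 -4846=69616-74462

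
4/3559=4/3559 = 0.00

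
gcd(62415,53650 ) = 5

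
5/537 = 5/537 = 0.01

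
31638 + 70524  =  102162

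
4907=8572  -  3665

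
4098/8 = 2049/4 = 512.25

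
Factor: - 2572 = -2^2*643^1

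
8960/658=640/47 = 13.62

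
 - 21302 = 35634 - 56936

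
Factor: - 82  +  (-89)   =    -  171 = -3^2 * 19^1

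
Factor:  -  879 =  - 3^1 * 293^1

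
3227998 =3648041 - 420043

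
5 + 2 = 7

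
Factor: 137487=3^1*7^1*6547^1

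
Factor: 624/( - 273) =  - 16/7 = - 2^4*7^ ( - 1) 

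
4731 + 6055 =10786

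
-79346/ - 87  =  912 + 2/87 = 912.02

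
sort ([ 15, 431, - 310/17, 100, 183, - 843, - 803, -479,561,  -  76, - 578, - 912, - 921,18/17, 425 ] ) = [ - 921, - 912, - 843, - 803, - 578,-479 , - 76, - 310/17,18/17,15, 100, 183, 425, 431, 561 ]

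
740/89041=740/89041 = 0.01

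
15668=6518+9150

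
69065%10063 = 8687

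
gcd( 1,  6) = 1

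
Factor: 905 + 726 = 1631 = 7^1*233^1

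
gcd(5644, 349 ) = 1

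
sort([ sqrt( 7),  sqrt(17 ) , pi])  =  [ sqrt( 7 ),pi, sqrt(17 ) ] 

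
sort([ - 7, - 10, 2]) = [ - 10 ,-7,2] 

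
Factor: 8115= 3^1 * 5^1 * 541^1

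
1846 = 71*26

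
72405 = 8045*9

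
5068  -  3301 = 1767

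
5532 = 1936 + 3596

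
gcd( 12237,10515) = 3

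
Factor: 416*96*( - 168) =  -  6709248 = - 2^13*3^2*7^1 * 13^1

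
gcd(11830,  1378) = 26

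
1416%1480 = 1416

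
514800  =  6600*78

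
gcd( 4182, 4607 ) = 17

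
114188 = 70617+43571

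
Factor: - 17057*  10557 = -3^3*17^1*23^1*37^1*461^1 = - 180070749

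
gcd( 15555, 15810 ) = 255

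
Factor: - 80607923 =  - 11^1*89^1*137^1*601^1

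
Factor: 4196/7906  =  2098/3953= 2^1*59^( -1 )*67^( - 1)*1049^1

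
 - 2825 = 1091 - 3916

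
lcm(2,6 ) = 6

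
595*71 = 42245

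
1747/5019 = 1747/5019  =  0.35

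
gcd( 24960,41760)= 480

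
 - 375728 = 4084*(-92 ) 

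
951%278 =117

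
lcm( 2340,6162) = 184860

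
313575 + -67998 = 245577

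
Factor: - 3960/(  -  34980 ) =2^1 * 3^1*53^( -1) = 6/53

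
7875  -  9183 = -1308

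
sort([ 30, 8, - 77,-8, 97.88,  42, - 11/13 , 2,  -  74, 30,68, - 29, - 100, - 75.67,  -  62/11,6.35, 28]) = [ - 100 , - 77, - 75.67, - 74, - 29, - 8,-62/11,-11/13,2, 6.35, 8,28  ,  30,30, 42, 68, 97.88 ]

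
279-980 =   -  701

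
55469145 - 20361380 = 35107765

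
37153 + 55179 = 92332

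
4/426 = 2/213 = 0.01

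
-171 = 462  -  633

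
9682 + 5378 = 15060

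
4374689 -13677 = 4361012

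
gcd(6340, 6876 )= 4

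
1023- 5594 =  - 4571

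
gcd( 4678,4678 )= 4678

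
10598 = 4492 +6106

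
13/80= 13/80= 0.16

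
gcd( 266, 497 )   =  7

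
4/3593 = 4/3593 = 0.00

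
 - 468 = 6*( - 78) 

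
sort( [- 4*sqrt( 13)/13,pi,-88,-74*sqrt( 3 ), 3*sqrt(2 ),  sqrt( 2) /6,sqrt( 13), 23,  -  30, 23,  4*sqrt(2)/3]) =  [ - 74*sqrt ( 3), - 88, -30 ,-4 * sqrt( 13)/13, sqrt( 2)/6,4*sqrt( 2 )/3, pi, sqrt( 13), 3*sqrt( 2 ) , 23 , 23]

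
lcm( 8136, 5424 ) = 16272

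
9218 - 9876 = -658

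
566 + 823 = 1389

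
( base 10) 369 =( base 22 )gh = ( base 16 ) 171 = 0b101110001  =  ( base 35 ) aj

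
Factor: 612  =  2^2*3^2*17^1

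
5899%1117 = 314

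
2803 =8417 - 5614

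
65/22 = 2 + 21/22 = 2.95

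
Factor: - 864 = -2^5*3^3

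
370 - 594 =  - 224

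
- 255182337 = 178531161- 433713498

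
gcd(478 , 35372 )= 478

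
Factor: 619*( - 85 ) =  - 5^1*17^1*619^1  =  - 52615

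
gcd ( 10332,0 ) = 10332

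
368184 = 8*46023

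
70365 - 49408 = 20957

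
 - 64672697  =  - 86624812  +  21952115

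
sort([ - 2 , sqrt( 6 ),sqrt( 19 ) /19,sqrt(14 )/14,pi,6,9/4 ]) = [ - 2,sqrt( 19)/19,sqrt (14 )/14, 9/4, sqrt(6 ),pi, 6]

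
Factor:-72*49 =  - 2^3 * 3^2*7^2= -3528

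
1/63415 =1/63415 = 0.00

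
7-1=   6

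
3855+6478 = 10333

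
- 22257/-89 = 22257/89=   250.08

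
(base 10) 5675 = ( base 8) 13053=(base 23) agh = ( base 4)1120223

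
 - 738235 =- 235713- 502522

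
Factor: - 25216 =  - 2^7*197^1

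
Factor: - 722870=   -2^1 * 5^1 * 72287^1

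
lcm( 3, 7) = 21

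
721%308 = 105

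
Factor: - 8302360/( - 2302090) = 2^2*7^(-1 )*11^1*18869^1*32887^( - 1) = 830236/230209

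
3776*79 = 298304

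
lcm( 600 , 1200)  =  1200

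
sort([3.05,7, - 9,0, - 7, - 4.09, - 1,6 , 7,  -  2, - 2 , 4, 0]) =[-9, - 7, - 4.09, - 2, - 2,-1,0,0, 3.05,4 , 6, 7,7]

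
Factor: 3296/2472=2^2*3^( - 1 )=4/3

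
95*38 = 3610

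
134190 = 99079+35111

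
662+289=951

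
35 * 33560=1174600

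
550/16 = 275/8= 34.38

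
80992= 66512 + 14480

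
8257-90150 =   -  81893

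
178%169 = 9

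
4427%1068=155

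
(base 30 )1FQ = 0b10101100000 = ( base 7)4004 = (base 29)1ID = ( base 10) 1376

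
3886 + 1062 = 4948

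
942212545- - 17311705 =959524250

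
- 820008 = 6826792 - 7646800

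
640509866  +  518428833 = 1158938699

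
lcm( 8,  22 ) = 88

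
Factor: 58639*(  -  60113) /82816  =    -  3524966207/82816=- 2^ ( - 7 )*7^1*47^1 * 647^ ( - 1 )*1279^1 * 8377^1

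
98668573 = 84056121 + 14612452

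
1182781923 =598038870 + 584743053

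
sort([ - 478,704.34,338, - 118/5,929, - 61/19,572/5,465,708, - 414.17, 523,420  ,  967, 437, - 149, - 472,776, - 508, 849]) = [ - 508, - 478, - 472, - 414.17, - 149, - 118/5, - 61/19 , 572/5,338,420, 437,465,523,704.34,708,776 , 849, 929,967]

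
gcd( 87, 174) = 87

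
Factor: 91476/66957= 2772/2029=2^2*3^2*7^1*11^1 * 2029^( - 1 )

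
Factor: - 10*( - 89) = 2^1*5^1*89^1=890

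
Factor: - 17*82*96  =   - 2^6*3^1*17^1*41^1 = - 133824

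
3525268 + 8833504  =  12358772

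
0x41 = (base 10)65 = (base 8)101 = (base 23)2j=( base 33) 1w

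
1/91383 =1/91383= 0.00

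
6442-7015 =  - 573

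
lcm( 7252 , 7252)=7252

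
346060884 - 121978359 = 224082525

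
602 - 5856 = -5254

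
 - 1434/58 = -717/29 = -24.72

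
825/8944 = 825/8944 = 0.09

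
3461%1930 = 1531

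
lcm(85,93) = 7905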